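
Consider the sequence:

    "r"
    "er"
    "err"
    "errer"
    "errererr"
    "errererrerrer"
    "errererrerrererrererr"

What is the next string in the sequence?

From term 3 onward, concatenate the last term with the second-to-last: er·r = err, err·er = errer, …
So term 8 is errererrerrererrererr·errererrerrer.

errererrerrererrererrerrererrerrer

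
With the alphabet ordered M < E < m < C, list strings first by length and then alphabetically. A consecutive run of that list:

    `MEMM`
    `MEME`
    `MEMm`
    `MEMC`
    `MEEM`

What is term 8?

MEEC

Continuing the enumeration 3 steps past MEEM: MEEM → MEEE → MEEm → (answer).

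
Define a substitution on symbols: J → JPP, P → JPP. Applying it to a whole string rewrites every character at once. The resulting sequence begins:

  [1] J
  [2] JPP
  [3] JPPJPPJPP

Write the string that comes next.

JPPJPPJPPJPPJPPJPPJPPJPPJPP

Rewriting each symbol of JPPJPPJPP: J→JPP, P→JPP, P→JPP, J→JPP, P→JPP, P→JPP, J→JPP, P→JPP, P→JPP, which concatenates to JPP JPP JPP JPP JPP JPP JPP JPP JPP.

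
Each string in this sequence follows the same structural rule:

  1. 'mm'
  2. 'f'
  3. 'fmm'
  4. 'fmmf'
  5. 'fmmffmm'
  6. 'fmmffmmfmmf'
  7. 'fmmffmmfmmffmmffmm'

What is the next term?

fmmffmmfmmffmmffmmfmmffmmfmmf

This is a Fibonacci-style word recurrence s(k) = s(k−1)·s(k−2): e.g. f·mm = fmm.
Continuing: fmmffmmfmmffmmffmm · fmmffmmfmmf gives term 8.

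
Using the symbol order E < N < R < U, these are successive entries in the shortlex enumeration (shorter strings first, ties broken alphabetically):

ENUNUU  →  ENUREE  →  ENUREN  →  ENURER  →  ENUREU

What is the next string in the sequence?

ENURNE

Find the rightmost character of ENUREU below U, bump it to the next letter, and reset everything to its right to E.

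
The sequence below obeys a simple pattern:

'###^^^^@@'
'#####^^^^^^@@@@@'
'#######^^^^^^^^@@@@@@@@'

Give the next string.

#########^^^^^^^^^^@@@@@@@@@@@

The n-th term is 2n+1 #'s then 2n+2 ^'s then 3n-1 @'s (n = 1, 2, …).
Setting n = 4 gives 9, 10, 11 characters in each block.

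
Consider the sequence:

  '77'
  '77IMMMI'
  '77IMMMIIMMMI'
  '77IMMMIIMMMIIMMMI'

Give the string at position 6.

The strings grow by a fixed suffix IMMMI each time.
From 77IMMMIIMMMIIMMMI, 2 further steps: 77IMMMIIMMMIIMMMI → 77IMMMIIMMMIIMMMIIMMMI → (answer).

77IMMMIIMMMIIMMMIIMMMIIMMMI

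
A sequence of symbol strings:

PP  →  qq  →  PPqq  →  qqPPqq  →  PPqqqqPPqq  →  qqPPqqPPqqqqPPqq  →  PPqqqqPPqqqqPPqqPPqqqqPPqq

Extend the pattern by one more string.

qqPPqqPPqqqqPPqqPPqqqqPPqqqqPPqqPPqqqqPPqq

Each term (from the third on) is the two preceding terms concatenated in order: term 3 = PP·qq = PPqq.
The next term joins qqPPqqPPqqqqPPqq and PPqqqqPPqqqqPPqqPPqqqqPPqq.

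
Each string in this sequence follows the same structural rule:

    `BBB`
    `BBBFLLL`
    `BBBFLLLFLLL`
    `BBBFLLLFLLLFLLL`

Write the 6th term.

BBBFLLLFLLLFLLLFLLLFLLL

The strings grow by a fixed suffix FLLL each time.
From BBBFLLLFLLLFLLL, 2 further steps: BBBFLLLFLLLFLLL → BBBFLLLFLLLFLLLFLLL → (answer).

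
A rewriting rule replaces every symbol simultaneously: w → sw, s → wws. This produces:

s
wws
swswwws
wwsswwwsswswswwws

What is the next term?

Replace each of the 17 characters of wwsswwwsswswswwws in place — sw sw wws wws sw sw sw wws wws sw wws sw wws sw sw sw wws — and concatenate.

swswwwswwsswswswwwswwsswwwsswwwsswswswwws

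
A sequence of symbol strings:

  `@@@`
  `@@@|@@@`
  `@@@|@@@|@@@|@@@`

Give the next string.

Every step duplicates the string with '|' between the halves.
Doubling @@@|@@@|@@@|@@@ with '|' between the halves:

@@@|@@@|@@@|@@@|@@@|@@@|@@@|@@@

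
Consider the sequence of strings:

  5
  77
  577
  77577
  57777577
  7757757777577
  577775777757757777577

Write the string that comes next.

7757757777577577775777757757777577

From term 3 onward, concatenate the second-to-last term with the last: 5·77 = 577, 77·577 = 77577, …
So term 8 is 7757757777577·577775777757757777577.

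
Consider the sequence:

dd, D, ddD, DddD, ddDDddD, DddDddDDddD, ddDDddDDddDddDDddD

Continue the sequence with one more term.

DddDddDDddDddDDddDDddDddDDddD

This is a Fibonacci-style word recurrence s(k) = s(k−2)·s(k−1): e.g. dd·D = ddD.
Continuing: DddDddDDddD · ddDDddDDddDddDDddD gives term 8.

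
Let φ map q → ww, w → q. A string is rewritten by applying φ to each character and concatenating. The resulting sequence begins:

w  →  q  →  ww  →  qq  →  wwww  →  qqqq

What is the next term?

Apply φ to qqqq symbol by symbol: q→ww, q→ww, q→ww, q→ww; joined: ww ww ww ww.

wwwwwwww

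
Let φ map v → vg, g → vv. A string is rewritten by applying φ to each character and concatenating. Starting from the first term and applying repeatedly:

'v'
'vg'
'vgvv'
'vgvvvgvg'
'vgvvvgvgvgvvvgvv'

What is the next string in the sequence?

Replace each of the 16 characters of vgvvvgvgvgvvvgvv in place — vg vv vg vg vg vv vg vv vg vv vg vg vg vv vg vg — and concatenate.

vgvvvgvgvgvvvgvvvgvvvgvgvgvvvgvg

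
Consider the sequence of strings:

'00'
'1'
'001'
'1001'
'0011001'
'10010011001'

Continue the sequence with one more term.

This is a Fibonacci-style word recurrence s(k) = s(k−2)·s(k−1): e.g. 00·1 = 001.
The next term joins 0011001 and 10010011001.

001100110010011001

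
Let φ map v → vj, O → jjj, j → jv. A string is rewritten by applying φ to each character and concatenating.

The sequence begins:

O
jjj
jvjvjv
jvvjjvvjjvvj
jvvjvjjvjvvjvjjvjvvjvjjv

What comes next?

φ(jvvjvjjvjvvjvjjvjvvjvjjv) expands symbol-by-symbol to jv vj vj jv vj jv jv vj jv vj vj jv vj jv jv vj jv vj vj jv vj jv jv vj; joining the 24 pieces gives the next term.

jvvjvjjvvjjvjvvjjvvjvjjvvjjvjvvjjvvjvjjvvjjvjvvj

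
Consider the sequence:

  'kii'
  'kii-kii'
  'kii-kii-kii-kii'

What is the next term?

Each string is two copies of the previous one joined by '-'.
Doubling kii-kii-kii-kii with '-' between the halves:

kii-kii-kii-kii-kii-kii-kii-kii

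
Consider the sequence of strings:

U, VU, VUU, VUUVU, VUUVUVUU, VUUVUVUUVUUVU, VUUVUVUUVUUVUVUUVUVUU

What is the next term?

VUUVUVUUVUUVUVUUVUVUUVUUVUVUUVUUVU

Each term (from the third on) is the previous term followed by the one before it: term 3 = VU·U = VUU.
Continuing: VUUVUVUUVUUVUVUUVUVUU · VUUVUVUUVUUVU gives term 8.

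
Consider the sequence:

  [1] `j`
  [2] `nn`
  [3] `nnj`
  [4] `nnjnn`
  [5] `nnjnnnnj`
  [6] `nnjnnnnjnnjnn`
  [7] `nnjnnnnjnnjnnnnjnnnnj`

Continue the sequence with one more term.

From term 3 onward, concatenate the last term with the second-to-last: nn·j = nnj, nnj·nn = nnjnn, …
Continuing: nnjnnnnjnnjnnnnjnnnnj · nnjnnnnjnnjnn gives term 8.

nnjnnnnjnnjnnnnjnnnnjnnjnnnnjnnjnn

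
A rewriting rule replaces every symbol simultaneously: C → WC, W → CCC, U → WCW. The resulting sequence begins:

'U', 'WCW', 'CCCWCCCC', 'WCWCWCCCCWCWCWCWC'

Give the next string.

CCCWCCCCWCCCCWCWCWCWCCCCWCCCCWCCCCWCCCCWC

φ(WCWCWCCCCWCWCWCWC) expands symbol-by-symbol to CCC WC CCC WC CCC WC WC WC WC CCC WC CCC WC CCC WC CCC WC; joining the 17 pieces gives the next term.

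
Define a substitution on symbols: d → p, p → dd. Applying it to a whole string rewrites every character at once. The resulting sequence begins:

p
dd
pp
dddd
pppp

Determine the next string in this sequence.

Expanding pppp: p→dd, p→dd, p→dd, p→dd. Concatenated: dd dd dd dd.

dddddddd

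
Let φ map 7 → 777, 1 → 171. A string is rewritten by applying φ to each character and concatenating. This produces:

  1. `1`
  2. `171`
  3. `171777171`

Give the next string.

171777171777777777171777171

Rewriting each symbol of 171777171: 1→171, 7→777, 1→171, 7→777, 7→777, 7→777, 1→171, 7→777, 1→171, which concatenates to 171 777 171 777 777 777 171 777 171.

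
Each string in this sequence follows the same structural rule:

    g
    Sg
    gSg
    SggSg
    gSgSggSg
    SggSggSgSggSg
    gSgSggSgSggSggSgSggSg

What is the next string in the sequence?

SggSggSgSggSggSgSggSgSggSggSgSggSg

From term 3 onward, concatenate the second-to-last term with the last: g·Sg = gSg, Sg·gSg = SggSg, …
So term 8 is SggSggSgSggSg·gSgSggSgSggSggSgSggSg.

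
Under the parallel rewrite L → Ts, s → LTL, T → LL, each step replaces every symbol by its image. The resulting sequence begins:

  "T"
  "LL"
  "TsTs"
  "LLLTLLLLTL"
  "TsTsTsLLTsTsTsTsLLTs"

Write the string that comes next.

LLLTLLLLTLLLLTLTsTsLLLTLLLLTLLLLTLLLLTLTsTsLLLTL

Applying the rule to each of the 20 symbols of TsTsTsLLTsTsTsTsLLTs gives the pieces LL LTL LL LTL LL LTL Ts Ts LL LTL LL LTL LL LTL LL LTL Ts Ts LL LTL, which concatenate to the answer.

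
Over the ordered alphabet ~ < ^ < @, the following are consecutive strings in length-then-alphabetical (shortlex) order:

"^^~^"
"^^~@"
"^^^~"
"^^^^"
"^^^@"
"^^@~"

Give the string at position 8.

^^@@

Stepping forward 2 times from ^^@~: ^^@~ → ^^@^, then the target.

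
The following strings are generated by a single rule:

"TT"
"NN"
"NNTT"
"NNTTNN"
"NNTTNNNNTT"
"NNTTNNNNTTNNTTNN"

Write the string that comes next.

NNTTNNNNTTNNTTNNNNTTNNNNTT

This is a Fibonacci-style word recurrence s(k) = s(k−1)·s(k−2): e.g. NN·TT = NNTT.
Continuing: NNTTNNNNTTNNTTNN · NNTTNNNNTT gives term 7.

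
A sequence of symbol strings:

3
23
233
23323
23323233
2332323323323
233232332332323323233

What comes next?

2332323323323233232332332323323323

Each term (from the third on) is the previous term followed by the one before it: term 3 = 23·3 = 233.
Continuing: 233232332332323323233 · 2332323323323 gives term 8.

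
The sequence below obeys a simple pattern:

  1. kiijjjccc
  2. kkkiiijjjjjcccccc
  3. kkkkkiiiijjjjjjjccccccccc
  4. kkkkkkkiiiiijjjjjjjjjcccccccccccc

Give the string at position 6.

The n-th term is 2n-1 k's then n+1 i's then 2n+1 j's then 3n c's (n = 1, 2, …).
Setting n = 6 gives 11, 7, 13, 18 characters in each block.

kkkkkkkkkkkiiiiiiijjjjjjjjjjjjjcccccccccccccccccc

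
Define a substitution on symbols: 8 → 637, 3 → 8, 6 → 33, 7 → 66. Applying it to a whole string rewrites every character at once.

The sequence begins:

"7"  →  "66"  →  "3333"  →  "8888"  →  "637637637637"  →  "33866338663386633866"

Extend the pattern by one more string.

886373333886373333886373333886373333

Replace each of the 20 characters of 33866338663386633866 in place — 8 8 637 33 33 8 8 637 33 33 8 8 637 33 33 8 8 637 33 33 — and concatenate.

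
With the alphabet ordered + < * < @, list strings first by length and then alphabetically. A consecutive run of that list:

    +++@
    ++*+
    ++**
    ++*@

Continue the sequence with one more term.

Treat ++*@ as a base-3 numeral over the given alphabet and add one, carrying through any trailing @'s.

++@+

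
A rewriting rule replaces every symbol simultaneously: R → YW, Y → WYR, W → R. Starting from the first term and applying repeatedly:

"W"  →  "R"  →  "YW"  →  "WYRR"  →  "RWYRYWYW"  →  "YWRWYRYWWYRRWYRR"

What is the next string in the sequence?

WYRRYWRWYRYWWYRRRWYRYWYWRWYRYWYW

Replace each of the 16 characters of YWRWYRYWWYRRWYRR in place — WYR R YW R WYR YW WYR R R WYR YW YW R WYR YW YW — and concatenate.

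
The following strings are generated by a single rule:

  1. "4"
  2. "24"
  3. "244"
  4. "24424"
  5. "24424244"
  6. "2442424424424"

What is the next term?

Each term (from the third on) is the previous term followed by the one before it: term 3 = 24·4 = 244.
Continuing: 2442424424424 · 24424244 gives term 7.

244242442442424424244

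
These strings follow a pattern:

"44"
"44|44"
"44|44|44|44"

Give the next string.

Every step duplicates the string with '|' between the halves.
So the next term is two copies of 44|44|44|44 with '|' between the halves.

44|44|44|44|44|44|44|44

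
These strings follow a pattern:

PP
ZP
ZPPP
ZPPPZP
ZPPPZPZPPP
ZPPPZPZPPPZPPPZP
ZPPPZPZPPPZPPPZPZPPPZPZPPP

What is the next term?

From term 3 onward, concatenate the last term with the second-to-last: ZP·PP = ZPPP, ZPPP·ZP = ZPPPZP, …
The next term joins ZPPPZPZPPPZPPPZPZPPPZPZPPP and ZPPPZPZPPPZPPPZP.

ZPPPZPZPPPZPPPZPZPPPZPZPPPZPPPZPZPPPZPPPZP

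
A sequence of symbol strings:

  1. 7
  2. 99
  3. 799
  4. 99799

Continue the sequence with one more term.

79999799

This is a Fibonacci-style word recurrence s(k) = s(k−2)·s(k−1): e.g. 7·99 = 799.
The next term joins 799 and 99799.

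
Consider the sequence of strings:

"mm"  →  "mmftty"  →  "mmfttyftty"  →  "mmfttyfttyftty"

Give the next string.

The strings grow by a fixed suffix ftty each time.
Applying this once more to mmfttyfttyftty:

mmfttyfttyfttyftty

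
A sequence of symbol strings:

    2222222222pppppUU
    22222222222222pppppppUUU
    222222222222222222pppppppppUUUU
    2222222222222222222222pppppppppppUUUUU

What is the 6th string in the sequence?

222222222222222222222222222222pppppppppppppppUUUUUUU

The n-th term is 4n+2 2's then 2n+1 p's then n U's, where the shown terms are n = 2, 3, 4, 5.
For term 6, n = 7, so the run lengths are 30, 15, 7.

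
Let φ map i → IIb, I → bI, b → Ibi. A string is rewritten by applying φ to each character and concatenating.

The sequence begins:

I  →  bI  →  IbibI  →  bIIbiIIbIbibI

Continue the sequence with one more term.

Rewriting the 13 symbols of bIIbiIIbIbibI one by one yields Ibi bI bI Ibi IIb bI bI Ibi bI Ibi IIb Ibi bI; concatenated:

IbibIbIIbiIIbbIbIIbibIIbiIIbIbibI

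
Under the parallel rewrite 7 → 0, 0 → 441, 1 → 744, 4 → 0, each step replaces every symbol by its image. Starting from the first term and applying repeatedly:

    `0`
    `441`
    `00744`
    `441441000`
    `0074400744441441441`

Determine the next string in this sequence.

Applying the rule to each of the 19 symbols of 0074400744441441441 gives the pieces 441 441 0 0 0 441 441 0 0 0 0 0 744 0 0 744 0 0 744, which concatenate to the answer.

441441000441441000007440074400744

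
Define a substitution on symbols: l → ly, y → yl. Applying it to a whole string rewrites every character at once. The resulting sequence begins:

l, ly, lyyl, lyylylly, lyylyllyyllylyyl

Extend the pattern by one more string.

Rewriting the 16 symbols of lyylyllyyllylyyl one by one yields ly yl yl ly yl ly ly yl yl ly ly yl ly yl yl ly; concatenated:

lyylyllyyllylyylyllylyyllyylylly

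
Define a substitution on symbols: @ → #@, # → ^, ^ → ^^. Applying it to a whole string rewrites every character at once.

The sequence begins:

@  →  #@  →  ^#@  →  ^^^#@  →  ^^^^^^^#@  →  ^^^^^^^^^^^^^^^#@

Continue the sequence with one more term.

φ(^^^^^^^^^^^^^^^#@) expands symbol-by-symbol to ^^ ^^ ^^ ^^ ^^ ^^ ^^ ^^ ^^ ^^ ^^ ^^ ^^ ^^ ^^ ^ #@; joining the 17 pieces gives the next term.

^^^^^^^^^^^^^^^^^^^^^^^^^^^^^^^#@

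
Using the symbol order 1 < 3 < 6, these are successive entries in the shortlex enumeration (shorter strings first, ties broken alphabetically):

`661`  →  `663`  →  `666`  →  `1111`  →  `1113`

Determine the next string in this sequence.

1116

Treat 1113 as a base-3 numeral over the given alphabet and add one, carrying through any trailing 6's.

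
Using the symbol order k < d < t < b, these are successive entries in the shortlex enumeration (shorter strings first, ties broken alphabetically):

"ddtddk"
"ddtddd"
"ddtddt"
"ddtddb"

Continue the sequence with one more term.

Treat ddtddb as a base-4 numeral over the given alphabet and add one, carrying through any trailing b's.

ddtdtk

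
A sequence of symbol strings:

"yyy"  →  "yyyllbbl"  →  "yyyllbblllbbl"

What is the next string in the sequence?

yyyllbblllbblllbbl

Every step adds llbbl to the end: s(k+1) = s(k)·llbbl.
One more step from yyyllbblllbbl gives the answer.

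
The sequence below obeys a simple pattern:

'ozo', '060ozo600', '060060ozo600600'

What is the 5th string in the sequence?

060060060060ozo600600600600

Every step adds 060 to the front and 600 to the end of the previous string.
From 060060ozo600600, 2 further steps: 060060ozo600600 → 060060060ozo600600600 → (answer).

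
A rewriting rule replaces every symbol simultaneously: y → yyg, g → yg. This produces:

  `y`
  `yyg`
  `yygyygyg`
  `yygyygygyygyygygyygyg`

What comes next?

yygyygygyygyygygyygygyygyygygyygyygygyygygyygyygygyygyg

φ(yygyygygyygyygygyygyg) expands symbol-by-symbol to yyg yyg yg yyg yyg yg yyg yg yyg yyg yg yyg yyg yg yyg yg yyg yyg yg yyg yg; joining the 21 pieces gives the next term.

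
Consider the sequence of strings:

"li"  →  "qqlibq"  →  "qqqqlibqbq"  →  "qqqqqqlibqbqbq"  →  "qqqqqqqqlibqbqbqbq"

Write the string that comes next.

s(k+1) = qq·s(k)·bq, so each term gains qq as a prefix and bq as a suffix.
One more step from qqqqqqqqlibqbqbqbq gives the answer.

qqqqqqqqqqlibqbqbqbqbq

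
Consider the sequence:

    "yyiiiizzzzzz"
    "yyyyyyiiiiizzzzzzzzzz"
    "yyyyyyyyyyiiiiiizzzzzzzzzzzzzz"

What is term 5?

yyyyyyyyyyyyyyyyyyiiiiiiiizzzzzzzzzzzzzzzzzzzzzz

The n-th term is 4n-2 y's then n+3 i's then 4n+2 z's (n = 1, 2, …).
Setting n = 5 gives 18, 8, 22 characters in each block.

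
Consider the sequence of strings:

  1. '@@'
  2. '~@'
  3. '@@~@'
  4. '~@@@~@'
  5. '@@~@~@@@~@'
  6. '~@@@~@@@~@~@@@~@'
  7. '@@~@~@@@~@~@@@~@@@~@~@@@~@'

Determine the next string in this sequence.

~@@@~@@@~@~@@@~@@@~@~@@@~@~@@@~@@@~@~@@@~@

Each term (from the third on) is the two preceding terms concatenated in order: term 3 = @@·~@ = @@~@.
Continuing: ~@@@~@@@~@~@@@~@ · @@~@~@@@~@~@@@~@@@~@~@@@~@ gives term 8.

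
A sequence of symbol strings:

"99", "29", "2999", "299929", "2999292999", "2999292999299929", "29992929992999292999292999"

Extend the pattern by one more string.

From term 3 onward, concatenate the last term with the second-to-last: 29·99 = 2999, 2999·29 = 299929, …
So term 8 is 29992929992999292999292999·2999292999299929.

299929299929992929992929992999292999299929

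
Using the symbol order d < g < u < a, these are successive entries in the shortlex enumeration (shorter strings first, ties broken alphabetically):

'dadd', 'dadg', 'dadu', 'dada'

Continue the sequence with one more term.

Treat dada as a base-4 numeral over the given alphabet and add one, carrying through any trailing a's.

dagd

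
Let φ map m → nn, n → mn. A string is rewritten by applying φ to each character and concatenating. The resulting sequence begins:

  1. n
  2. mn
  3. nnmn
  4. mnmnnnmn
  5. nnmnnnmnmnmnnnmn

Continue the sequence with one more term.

Applying the rule to each of the 16 symbols of nnmnnnmnmnmnnnmn gives the pieces mn mn nn mn mn mn nn mn nn mn nn mn mn mn nn mn, which concatenate to the answer.

mnmnnnmnmnmnnnmnnnmnnnmnmnmnnnmn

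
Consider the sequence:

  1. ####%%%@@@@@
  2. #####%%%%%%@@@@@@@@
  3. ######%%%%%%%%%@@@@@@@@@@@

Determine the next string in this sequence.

Term n consists of n+3 #'s, followed by 3n %'s, followed by 3n+2 @'s (n = 1, 2, …).
At n = 4 the blocks have lengths 7, 12, 14.

#######%%%%%%%%%%%%@@@@@@@@@@@@@@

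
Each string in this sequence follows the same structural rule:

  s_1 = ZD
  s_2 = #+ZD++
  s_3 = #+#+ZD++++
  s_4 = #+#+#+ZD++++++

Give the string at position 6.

#+#+#+#+#+ZD++++++++++

Every step adds #+ to the front and ++ to the end of the previous string.
From #+#+#+ZD++++++, 2 further steps: #+#+#+ZD++++++ → #+#+#+#+ZD++++++++ → (answer).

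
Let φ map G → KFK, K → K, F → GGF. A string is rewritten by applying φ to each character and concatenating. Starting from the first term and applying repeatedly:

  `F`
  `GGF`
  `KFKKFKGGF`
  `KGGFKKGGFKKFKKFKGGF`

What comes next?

KKFKKFKGGFKKKFKKFKGGFKKGGFKKGGFKKFKKFKGGF

Applying the rule to each of the 19 symbols of KGGFKKGGFKKFKKFKGGF gives the pieces K KFK KFK GGF K K KFK KFK GGF K K GGF K K GGF K KFK KFK GGF, which concatenate to the answer.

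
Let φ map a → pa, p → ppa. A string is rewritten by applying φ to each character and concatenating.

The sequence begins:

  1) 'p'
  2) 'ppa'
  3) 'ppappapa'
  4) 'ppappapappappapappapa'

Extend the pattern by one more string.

ppappapappappapappapappappapappappapappapappappapappapa

Applying the rule to each of the 21 symbols of ppappapappappapappapa gives the pieces ppa ppa pa ppa ppa pa ppa pa ppa ppa pa ppa ppa pa ppa pa ppa ppa pa ppa pa, which concatenate to the answer.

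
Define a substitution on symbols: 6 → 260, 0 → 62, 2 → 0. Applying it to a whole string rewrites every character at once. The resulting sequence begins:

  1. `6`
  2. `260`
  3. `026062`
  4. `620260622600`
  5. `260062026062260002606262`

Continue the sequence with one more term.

Applying the rule to each of the 24 symbols of 260062026062260002606262 gives the pieces 0 260 62 62 260 0 62 0 260 62 260 0 0 260 62 62 62 0 260 62 260 0 260 0, which concatenate to the answer.

026062622600620260622600026062626202606226002600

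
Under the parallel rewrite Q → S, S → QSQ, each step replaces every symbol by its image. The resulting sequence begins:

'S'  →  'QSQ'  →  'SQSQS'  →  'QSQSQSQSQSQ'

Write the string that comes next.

Apply φ to QSQSQSQSQSQ symbol by symbol: Q→S, S→QSQ, Q→S, S→QSQ, Q→S, S→QSQ, Q→S, S→QSQ, Q→S, S→QSQ, Q→S; joined: S QSQ S QSQ S QSQ S QSQ S QSQ S.

SQSQSQSQSQSQSQSQSQSQS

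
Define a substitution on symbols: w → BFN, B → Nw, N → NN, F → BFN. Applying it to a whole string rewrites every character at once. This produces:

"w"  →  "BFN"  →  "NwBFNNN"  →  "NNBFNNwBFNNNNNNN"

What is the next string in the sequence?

φ(NNBFNNwBFNNNNNNN) expands symbol-by-symbol to NN NN Nw BFN NN NN BFN Nw BFN NN NN NN NN NN NN NN; joining the 16 pieces gives the next term.

NNNNNwBFNNNNNBFNNwBFNNNNNNNNNNNNNNN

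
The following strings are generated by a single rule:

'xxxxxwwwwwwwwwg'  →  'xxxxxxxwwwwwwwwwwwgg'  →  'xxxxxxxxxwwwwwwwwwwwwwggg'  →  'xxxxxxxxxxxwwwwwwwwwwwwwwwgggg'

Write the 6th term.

xxxxxxxxxxxxxxxwwwwwwwwwwwwwwwwwwwgggggg

Each string has the form x^{2n-1} w^{2n+3} g^{n-2}, where the shown terms are n = 3, 4, 5, 6.
At n = 8 the blocks have lengths 15, 19, 6.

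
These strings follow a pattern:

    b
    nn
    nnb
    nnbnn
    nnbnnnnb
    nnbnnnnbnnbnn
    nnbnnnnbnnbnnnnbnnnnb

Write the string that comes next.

nnbnnnnbnnbnnnnbnnnnbnnbnnnnbnnbnn

Each term (from the third on) is the previous term followed by the one before it: term 3 = nn·b = nnb.
Continuing: nnbnnnnbnnbnnnnbnnnnb · nnbnnnnbnnbnn gives term 8.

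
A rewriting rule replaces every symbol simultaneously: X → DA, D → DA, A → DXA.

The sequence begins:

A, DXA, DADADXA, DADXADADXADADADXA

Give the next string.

DADXADADADXADADXADADADXADADXADADXADADADXA

Replace each of the 17 characters of DADXADADXADADADXA in place — DA DXA DA DA DXA DA DXA DA DA DXA DA DXA DA DXA DA DA DXA — and concatenate.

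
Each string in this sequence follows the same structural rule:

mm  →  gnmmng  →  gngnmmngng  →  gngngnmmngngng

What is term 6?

gngngngngnmmngngngngng

Every step adds gn to the front and ng to the end of the previous string.
From gngngnmmngngng, 2 further steps: gngngnmmngngng → gngngngnmmngngngng → (answer).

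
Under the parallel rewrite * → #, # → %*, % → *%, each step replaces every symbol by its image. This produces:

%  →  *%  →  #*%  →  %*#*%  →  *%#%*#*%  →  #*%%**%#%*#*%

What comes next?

φ(#*%%**%#%*#*%) expands symbol-by-symbol to %* # *% *% # # *% %* *% # %* # *%; joining the 13 pieces gives the next term.

%*#*%*%##*%%**%#%*#*%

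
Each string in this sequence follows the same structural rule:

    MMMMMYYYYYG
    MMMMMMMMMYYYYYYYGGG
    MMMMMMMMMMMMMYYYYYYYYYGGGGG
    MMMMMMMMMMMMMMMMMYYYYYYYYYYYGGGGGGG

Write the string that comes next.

MMMMMMMMMMMMMMMMMMMMMYYYYYYYYYYYYYGGGGGGGGG

Term n consists of 4n+1 M's, followed by 2n+3 Y's, followed by 2n-1 G's (n = 1, 2, …).
At n = 5 the blocks have lengths 21, 13, 9.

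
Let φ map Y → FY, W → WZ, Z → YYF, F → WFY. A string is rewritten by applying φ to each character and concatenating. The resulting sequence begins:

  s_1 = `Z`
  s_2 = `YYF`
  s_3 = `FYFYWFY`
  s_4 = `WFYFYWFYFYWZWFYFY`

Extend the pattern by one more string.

WZWFYFYWFYFYWZWFYFYWFYFYWZYYFWZWFYFYWFYFY

φ(WFYFYWFYFYWZWFYFY) expands symbol-by-symbol to WZ WFY FY WFY FY WZ WFY FY WFY FY WZ YYF WZ WFY FY WFY FY; joining the 17 pieces gives the next term.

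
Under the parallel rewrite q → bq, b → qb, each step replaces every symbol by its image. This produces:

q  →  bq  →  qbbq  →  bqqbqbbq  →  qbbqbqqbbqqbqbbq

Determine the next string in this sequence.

Replace each of the 16 characters of qbbqbqqbbqqbqbbq in place — bq qb qb bq qb bq bq qb qb bq bq qb bq qb qb bq — and concatenate.

bqqbqbbqqbbqbqqbqbbqbqqbbqqbqbbq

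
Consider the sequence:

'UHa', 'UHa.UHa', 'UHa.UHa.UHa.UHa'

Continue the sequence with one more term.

UHa.UHa.UHa.UHa.UHa.UHa.UHa.UHa

s(k+1) = s(k)·.·s(k) — each term doubles the last with '.' between the halves.
One more doubling of UHa.UHa.UHa.UHa gives the answer.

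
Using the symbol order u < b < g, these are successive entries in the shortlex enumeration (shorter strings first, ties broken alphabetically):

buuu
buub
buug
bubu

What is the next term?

bubb

The successor of bubu increments the rightmost position that isn't already g and resets every position after it to u.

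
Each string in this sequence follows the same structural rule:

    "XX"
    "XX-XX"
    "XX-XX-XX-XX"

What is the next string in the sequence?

XX-XX-XX-XX-XX-XX-XX-XX

Every step duplicates the string with '-' between the halves.
So the next term is two copies of XX-XX-XX-XX with '-' between the halves.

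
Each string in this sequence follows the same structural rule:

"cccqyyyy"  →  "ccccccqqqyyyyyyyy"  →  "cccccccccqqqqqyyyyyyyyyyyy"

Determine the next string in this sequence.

ccccccccccccqqqqqqqyyyyyyyyyyyyyyyy

Reading off run lengths: c runs 3, 6, 9; q runs 1, 3, 5; y runs 4, 8, 12 — each is linear in n (n = 1, 2, …).
At n = 4 the blocks have lengths 12, 7, 16.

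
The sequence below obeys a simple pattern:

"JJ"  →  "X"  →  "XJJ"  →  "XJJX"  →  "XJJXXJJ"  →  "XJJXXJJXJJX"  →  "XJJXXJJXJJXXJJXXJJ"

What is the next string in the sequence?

XJJXXJJXJJXXJJXXJJXJJXXJJXJJX

From term 3 onward, concatenate the last term with the second-to-last: X·JJ = XJJ, XJJ·X = XJJX, …
Continuing: XJJXXJJXJJXXJJXXJJ · XJJXXJJXJJX gives term 8.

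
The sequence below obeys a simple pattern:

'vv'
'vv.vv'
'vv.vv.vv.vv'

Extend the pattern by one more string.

s(k+1) = s(k)·.·s(k) — each term doubles the last with '.' between the halves.
One more doubling of vv.vv.vv.vv gives the answer.

vv.vv.vv.vv.vv.vv.vv.vv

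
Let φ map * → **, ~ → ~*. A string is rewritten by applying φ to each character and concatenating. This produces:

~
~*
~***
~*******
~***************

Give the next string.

Rewriting the 16 symbols of ~*************** one by one yields ~* ** ** ** ** ** ** ** ** ** ** ** ** ** ** **; concatenated:

~*******************************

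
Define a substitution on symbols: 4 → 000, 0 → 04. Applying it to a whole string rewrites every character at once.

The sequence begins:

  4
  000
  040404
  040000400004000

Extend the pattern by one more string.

040000404040400004040404000040404

Replace each of the 15 characters of 040000400004000 in place — 04 000 04 04 04 04 000 04 04 04 04 000 04 04 04 — and concatenate.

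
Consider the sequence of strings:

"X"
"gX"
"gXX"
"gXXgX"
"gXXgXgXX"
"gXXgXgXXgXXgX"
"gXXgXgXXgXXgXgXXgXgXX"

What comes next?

gXXgXgXXgXXgXgXXgXgXXgXXgXgXXgXXgX

Each term (from the third on) is the previous term followed by the one before it: term 3 = gX·X = gXX.
The next term joins gXXgXgXXgXXgXgXXgXgXX and gXXgXgXXgXXgX.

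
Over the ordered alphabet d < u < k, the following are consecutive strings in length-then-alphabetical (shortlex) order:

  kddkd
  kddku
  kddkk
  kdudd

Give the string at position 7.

kduud

Continuing the enumeration 3 steps past kdudd: kdudd → kdudu → kdudk → (answer).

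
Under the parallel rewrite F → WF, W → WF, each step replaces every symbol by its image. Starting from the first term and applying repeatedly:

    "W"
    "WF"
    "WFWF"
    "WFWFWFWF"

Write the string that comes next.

WFWFWFWFWFWFWFWF

Apply φ to WFWFWFWF symbol by symbol: W→WF, F→WF, W→WF, F→WF, W→WF, F→WF, W→WF, F→WF; joined: WF WF WF WF WF WF WF WF.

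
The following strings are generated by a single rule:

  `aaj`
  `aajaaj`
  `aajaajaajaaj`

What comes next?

Every step duplicates the string.
Doubling aajaajaajaaj:

aajaajaajaajaajaajaajaaj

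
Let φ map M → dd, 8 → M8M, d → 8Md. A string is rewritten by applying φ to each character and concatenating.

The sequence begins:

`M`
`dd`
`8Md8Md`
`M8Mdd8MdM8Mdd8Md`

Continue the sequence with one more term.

ddM8Mdd8Md8MdM8Mdd8MdddM8Mdd8Md8MdM8Mdd8Md

Replace each of the 16 characters of M8Mdd8MdM8Mdd8Md in place — dd M8M dd 8Md 8Md M8M dd 8Md dd M8M dd 8Md 8Md M8M dd 8Md — and concatenate.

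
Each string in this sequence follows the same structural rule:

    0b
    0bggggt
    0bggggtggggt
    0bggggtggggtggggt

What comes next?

0bggggtggggtggggtggggt

The strings grow by a fixed suffix ggggt each time.
So the next term is 0bggggtggggtggggt·ggggt.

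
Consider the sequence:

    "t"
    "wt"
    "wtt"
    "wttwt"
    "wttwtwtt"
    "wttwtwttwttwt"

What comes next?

wttwtwttwttwtwttwtwtt

Each term (from the third on) is the previous term followed by the one before it: term 3 = wt·t = wtt.
The next term joins wttwtwttwttwt and wttwtwtt.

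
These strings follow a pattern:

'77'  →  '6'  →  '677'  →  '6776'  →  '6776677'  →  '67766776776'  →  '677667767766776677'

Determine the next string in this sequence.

67766776776677667767766776776

From term 3 onward, concatenate the last term with the second-to-last: 6·77 = 677, 677·6 = 6776, …
The next term joins 677667767766776677 and 67766776776.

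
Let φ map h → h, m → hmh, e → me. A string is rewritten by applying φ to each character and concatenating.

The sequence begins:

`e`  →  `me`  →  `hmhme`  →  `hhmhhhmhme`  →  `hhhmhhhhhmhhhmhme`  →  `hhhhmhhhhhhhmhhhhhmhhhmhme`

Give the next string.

Replace each of the 26 characters of hhhhmhhhhhhhmhhhhhmhhhmhme in place — h h h h hmh h h h h h h h hmh h h h h h hmh h h h hmh h hmh me — and concatenate.

hhhhhmhhhhhhhhhmhhhhhhhmhhhhhmhhhmhme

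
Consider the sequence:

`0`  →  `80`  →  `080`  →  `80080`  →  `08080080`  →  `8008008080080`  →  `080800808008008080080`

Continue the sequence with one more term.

This is a Fibonacci-style word recurrence s(k) = s(k−2)·s(k−1): e.g. 0·80 = 080.
So term 8 is 8008008080080·080800808008008080080.

8008008080080080800808008008080080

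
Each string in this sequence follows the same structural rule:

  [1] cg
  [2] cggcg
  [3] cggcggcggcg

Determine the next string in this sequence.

Each string is two copies of the previous one joined by 'g'.
Doubling cggcggcggcg with 'g' between the halves:

cggcggcggcggcggcggcggcg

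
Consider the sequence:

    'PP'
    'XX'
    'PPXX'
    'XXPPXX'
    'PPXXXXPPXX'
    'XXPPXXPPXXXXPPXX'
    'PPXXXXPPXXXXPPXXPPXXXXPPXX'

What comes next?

XXPPXXPPXXXXPPXXPPXXXXPPXXXXPPXXPPXXXXPPXX

From term 3 onward, concatenate the second-to-last term with the last: PP·XX = PPXX, XX·PPXX = XXPPXX, …
The next term joins XXPPXXPPXXXXPPXX and PPXXXXPPXXXXPPXXPPXXXXPPXX.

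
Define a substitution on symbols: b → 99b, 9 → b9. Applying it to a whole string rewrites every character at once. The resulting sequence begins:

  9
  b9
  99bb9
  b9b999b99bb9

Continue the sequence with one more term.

Expanding b9b999b99bb9: b→99b, 9→b9, b→99b, 9→b9, 9→b9, 9→b9, b→99b, 9→b9, 9→b9, b→99b, b→99b, 9→b9. Concatenated: 99b b9 99b b9 b9 b9 99b b9 b9 99b 99b b9.

99bb999bb9b9b999bb9b999b99bb9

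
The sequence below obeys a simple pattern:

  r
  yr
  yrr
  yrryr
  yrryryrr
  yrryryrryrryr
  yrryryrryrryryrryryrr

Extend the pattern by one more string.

yrryryrryrryryrryryrryrryryrryrryr

From term 3 onward, concatenate the last term with the second-to-last: yr·r = yrr, yrr·yr = yrryr, …
So term 8 is yrryryrryrryryrryryrr·yrryryrryrryr.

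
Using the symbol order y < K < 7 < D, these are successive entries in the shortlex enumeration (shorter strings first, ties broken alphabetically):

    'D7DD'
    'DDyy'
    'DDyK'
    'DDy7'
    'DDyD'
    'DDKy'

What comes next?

Treat DDKy as a base-4 numeral over the given alphabet and add one, carrying through any trailing D's.

DDKK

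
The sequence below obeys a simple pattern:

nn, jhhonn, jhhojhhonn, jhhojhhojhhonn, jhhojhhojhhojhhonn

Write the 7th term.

The strings grow by a fixed prefix jhho each time.
From jhhojhhojhhojhhonn, 2 further steps: jhhojhhojhhojhhonn → jhhojhhojhhojhhojhhonn → (answer).

jhhojhhojhhojhhojhhojhhonn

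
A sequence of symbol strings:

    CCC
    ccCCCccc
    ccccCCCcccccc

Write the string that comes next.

Each term wraps the previous one in cc on the left and ccc on the right.
One more step from ccccCCCcccccc gives the answer.

ccccccCCCccccccccc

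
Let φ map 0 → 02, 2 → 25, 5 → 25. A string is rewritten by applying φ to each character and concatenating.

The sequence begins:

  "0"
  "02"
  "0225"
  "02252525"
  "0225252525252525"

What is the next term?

02252525252525252525252525252525

Replace each of the 16 characters of 0225252525252525 in place — 02 25 25 25 25 25 25 25 25 25 25 25 25 25 25 25 — and concatenate.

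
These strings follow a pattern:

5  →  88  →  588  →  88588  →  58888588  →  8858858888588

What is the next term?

588885888858858888588

Each term (from the third on) is the two preceding terms concatenated in order: term 3 = 5·88 = 588.
The next term joins 58888588 and 8858858888588.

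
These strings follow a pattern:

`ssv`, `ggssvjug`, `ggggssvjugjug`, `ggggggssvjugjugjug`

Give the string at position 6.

ggggggggggssvjugjugjugjugjug

Each term wraps the previous one in gg on the left and jug on the right.
From ggggggssvjugjugjug, 2 further steps: ggggggssvjugjugjug → ggggggggssvjugjugjugjug → (answer).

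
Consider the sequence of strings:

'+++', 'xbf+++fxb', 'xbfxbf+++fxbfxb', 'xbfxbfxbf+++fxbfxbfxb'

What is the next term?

xbfxbfxbfxbf+++fxbfxbfxbfxb

Each term wraps the previous one in xbf on the left and fxb on the right.
So the next term is xbf·xbfxbfxbf+++fxbfxbfxb·fxb.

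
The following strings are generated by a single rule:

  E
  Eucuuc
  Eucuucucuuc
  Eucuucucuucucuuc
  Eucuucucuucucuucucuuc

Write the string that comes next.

Each term is the previous one with ucuuc appended.
Applying this once more to Eucuucucuucucuucucuuc:

Eucuucucuucucuucucuucucuuc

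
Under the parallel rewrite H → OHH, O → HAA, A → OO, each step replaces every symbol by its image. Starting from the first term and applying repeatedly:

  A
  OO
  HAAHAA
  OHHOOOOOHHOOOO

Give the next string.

HAAOHHOHHHAAHAAHAAHAAHAAOHHOHHHAAHAAHAAHAA

Applying the rule to each of the 14 symbols of OHHOOOOOHHOOOO gives the pieces HAA OHH OHH HAA HAA HAA HAA HAA OHH OHH HAA HAA HAA HAA, which concatenate to the answer.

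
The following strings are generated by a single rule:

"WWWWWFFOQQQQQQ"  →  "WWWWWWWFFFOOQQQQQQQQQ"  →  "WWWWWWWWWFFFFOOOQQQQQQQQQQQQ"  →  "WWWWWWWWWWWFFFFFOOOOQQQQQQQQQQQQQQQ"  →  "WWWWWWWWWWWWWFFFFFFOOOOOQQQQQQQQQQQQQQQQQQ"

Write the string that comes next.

WWWWWWWWWWWWWWWFFFFFFFOOOOOOQQQQQQQQQQQQQQQQQQQQQ

The n-th term is 2n+3 W's then n+1 F's then n O's then 3n+3 Q's (n = 1, 2, …).
At n = 6 the blocks have lengths 15, 7, 6, 21.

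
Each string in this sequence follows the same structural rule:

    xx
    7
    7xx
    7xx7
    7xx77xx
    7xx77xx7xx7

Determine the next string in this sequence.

Each term (from the third on) is the previous term followed by the one before it: term 3 = 7·xx = 7xx.
The next term joins 7xx77xx7xx7 and 7xx77xx.

7xx77xx7xx77xx77xx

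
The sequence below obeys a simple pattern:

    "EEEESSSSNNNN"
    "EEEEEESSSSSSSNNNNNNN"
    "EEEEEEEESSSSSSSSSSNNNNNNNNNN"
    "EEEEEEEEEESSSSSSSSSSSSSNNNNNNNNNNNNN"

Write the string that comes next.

Reading off run lengths: E runs 4, 6, 8, 10; S runs 4, 7, 10, 13; N runs 4, 7, 10, 13 — each is linear in n, where the shown terms are n = 2, 3, 4, 5.
Setting n = 6 gives 12, 16, 16 characters in each block.

EEEEEEEEEEEESSSSSSSSSSSSSSSSNNNNNNNNNNNNNNNN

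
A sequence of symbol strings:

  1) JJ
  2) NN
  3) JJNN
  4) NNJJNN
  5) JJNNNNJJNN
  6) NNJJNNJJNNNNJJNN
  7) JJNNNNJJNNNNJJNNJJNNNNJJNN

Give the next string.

This is a Fibonacci-style word recurrence s(k) = s(k−2)·s(k−1): e.g. JJ·NN = JJNN.
So term 8 is NNJJNNJJNNNNJJNN·JJNNNNJJNNNNJJNNJJNNNNJJNN.

NNJJNNJJNNNNJJNNJJNNNNJJNNNNJJNNJJNNNNJJNN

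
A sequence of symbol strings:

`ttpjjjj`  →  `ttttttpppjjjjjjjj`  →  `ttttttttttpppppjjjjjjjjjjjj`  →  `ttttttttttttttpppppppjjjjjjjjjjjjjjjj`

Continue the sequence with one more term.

The n-th term is 4n-2 t's then 2n-1 p's then 4n j's (n = 1, 2, …).
At n = 5 the blocks have lengths 18, 9, 20.

ttttttttttttttttttpppppppppjjjjjjjjjjjjjjjjjjjj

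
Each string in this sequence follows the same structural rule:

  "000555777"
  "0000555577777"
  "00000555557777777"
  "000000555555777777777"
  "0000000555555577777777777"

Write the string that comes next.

Reading off run lengths: 0 runs 3, 4, 5, 6, 7; 5 runs 3, 4, 5, 6, 7; 7 runs 3, 5, 7, 9, 11 — each is linear in n, where the shown terms are n = 2, 3, 4, 5, 6.
At n = 7 the blocks have lengths 8, 8, 13.

00000000555555557777777777777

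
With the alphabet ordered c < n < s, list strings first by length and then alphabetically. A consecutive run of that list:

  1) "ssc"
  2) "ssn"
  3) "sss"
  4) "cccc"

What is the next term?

Find the rightmost character of cccc below s, bump it to the next letter, and reset everything to its right to c.

cccn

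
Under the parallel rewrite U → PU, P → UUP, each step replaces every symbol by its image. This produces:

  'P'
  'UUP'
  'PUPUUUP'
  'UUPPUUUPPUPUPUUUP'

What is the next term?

Rewriting the 17 symbols of UUPPUUUPPUPUPUUUP one by one yields PU PU UUP UUP PU PU PU UUP UUP PU UUP PU UUP PU PU PU UUP; concatenated:

PUPUUUPUUPPUPUPUUUPUUPPUUUPPUUUPPUPUPUUUP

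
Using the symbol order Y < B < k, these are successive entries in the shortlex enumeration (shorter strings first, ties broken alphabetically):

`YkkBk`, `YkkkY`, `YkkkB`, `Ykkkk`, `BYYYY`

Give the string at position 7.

Continuing the enumeration 2 steps past BYYYY: BYYYY → BYYYB → (answer).

BYYYk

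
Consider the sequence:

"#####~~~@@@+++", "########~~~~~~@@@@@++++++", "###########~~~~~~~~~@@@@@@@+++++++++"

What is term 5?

The n-th term is 3n+2 #'s then 3n ~'s then 2n+1 @'s then 3n +'s (n = 1, 2, …).
Setting n = 5 gives 17, 15, 11, 15 characters in each block.

#################~~~~~~~~~~~~~~~@@@@@@@@@@@+++++++++++++++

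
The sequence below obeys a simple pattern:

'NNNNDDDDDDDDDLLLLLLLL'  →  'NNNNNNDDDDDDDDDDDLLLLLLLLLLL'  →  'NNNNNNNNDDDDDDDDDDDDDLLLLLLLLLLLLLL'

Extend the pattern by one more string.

NNNNNNNNNNDDDDDDDDDDDDDDDLLLLLLLLLLLLLLLLL

The n-th term is 2n-2 N's then 2n+3 D's then 3n-1 L's, where the shown terms are n = 3, 4, 5.
For the next term, n = 6, so the run lengths are 10, 15, 17.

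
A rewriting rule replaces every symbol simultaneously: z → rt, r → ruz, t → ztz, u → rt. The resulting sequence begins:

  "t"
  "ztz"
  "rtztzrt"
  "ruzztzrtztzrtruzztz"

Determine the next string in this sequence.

Replace each of the 19 characters of ruzztzrtztzrtruzztz in place — ruz rt rt rt ztz rt ruz ztz rt ztz rt ruz ztz ruz rt rt rt ztz rt — and concatenate.

ruzrtrtrtztzrtruzztzrtztzrtruzztzruzrtrtrtztzrt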